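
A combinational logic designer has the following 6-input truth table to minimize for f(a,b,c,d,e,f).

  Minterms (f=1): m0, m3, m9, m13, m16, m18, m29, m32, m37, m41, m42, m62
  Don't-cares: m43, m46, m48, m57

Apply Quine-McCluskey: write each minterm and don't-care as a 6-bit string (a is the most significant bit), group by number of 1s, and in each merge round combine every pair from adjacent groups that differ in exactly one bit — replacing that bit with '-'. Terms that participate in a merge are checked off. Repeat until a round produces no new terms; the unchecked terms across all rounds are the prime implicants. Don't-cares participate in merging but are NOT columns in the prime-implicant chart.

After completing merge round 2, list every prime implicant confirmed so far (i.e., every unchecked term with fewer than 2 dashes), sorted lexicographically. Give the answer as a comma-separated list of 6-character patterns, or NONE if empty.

-01001, 0-1101, 000011, 001-01, 0100-0, 1-1001, 1-1110, 100101, 101-10, 1010-1, 10101-

size-2^0 implicants → 000000(✓)  000011  001001(✓)  001101(✓)  010000(✓)  010010(✓)  011101(✓)  100000(✓)  100101  101001(✓)  101010(✓)  101011(✓)  101110(✓)  110000(✓)  111001(✓)  111110(✓)
size-2^1 implicants → -00000(✓)  -01001  -10000(✓)  0-0000(✓)  0-1101  001-01  0100-0  1-0000(✓)  1-1001  1-1110  101-10  1010-1  10101-
size-2^2 implicants → --0000
Unchecked terms (primes): --0000, -01001, 0-1101, 000011, 001-01, 0100-0, 1-1001, 1-1110, 100101, 101-10, 1010-1, 10101-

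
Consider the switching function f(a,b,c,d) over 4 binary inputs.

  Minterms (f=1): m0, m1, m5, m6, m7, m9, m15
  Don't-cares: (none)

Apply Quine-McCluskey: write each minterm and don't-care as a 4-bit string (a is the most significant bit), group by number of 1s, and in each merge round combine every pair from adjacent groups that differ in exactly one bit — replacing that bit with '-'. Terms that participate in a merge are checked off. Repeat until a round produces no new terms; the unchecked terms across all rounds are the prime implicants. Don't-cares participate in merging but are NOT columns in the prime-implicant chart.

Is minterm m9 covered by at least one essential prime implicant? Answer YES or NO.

YES

size-2^0 implicants → 0000(✓)  0001(✓)  0101(✓)  0110(✓)  0111(✓)  1001(✓)  1111(✓)
size-2^1 implicants → -001  -111  0-01  000-  01-1  011-
Unchecked terms (primes): -001, -111, 0-01, 000-, 01-1, 011-
Minterm coverage:
  m0 ⊆ 000- [E]
  m1 ⊆ -001,0-01,000-
  m5 ⊆ 0-01,01-1
  m6 ⊆ 011- [E]
  m7 ⊆ -111,01-1,011-
  m9 ⊆ -001 [E]
  m15 ⊆ -111 [E]
E = {-001, -111, 000-, 011-}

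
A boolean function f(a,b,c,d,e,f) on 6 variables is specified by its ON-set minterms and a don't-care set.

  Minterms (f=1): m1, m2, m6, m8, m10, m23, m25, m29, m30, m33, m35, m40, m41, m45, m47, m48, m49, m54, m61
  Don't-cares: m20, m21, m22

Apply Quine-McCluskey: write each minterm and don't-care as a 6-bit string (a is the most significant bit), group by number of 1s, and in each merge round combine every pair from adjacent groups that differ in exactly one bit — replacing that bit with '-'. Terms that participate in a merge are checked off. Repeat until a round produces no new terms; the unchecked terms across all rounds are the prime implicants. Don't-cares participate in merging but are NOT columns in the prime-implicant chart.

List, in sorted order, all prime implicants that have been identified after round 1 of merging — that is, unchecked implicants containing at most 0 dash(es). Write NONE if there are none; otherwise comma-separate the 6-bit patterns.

NONE

[col 0] 000001*, 000010*, 000110*, 001000*, 001010*, 010100*, 010101*, 010110*, 010111*, 011001*, 011101*, 011110*, 100001*, 100011*, 101000*, 101001*, 101101*, 101111*, 110000*, 110001*, 110110*, 111101*
[col 1] -00001, -01000, -10110, -11101, 0-0110, 00-010, 000-10, 0010-0, 01-101, 01-110, 0101-0*, 0101-1*, 01010-*, 01011-*, 011-01, 1-0001, 1-1101, 10-001, 1000-1, 101-01, 10100-, 1011-1, 11000-
[col 2] 0101--
Prime implicants: -00001, -01000, -10110, -11101, 0-0110, 00-010, 000-10, 0010-0, 01-101, 01-110, 0101--, 011-01, 1-0001, 1-1101, 10-001, 1000-1, 101-01, 10100-, 1011-1, 11000-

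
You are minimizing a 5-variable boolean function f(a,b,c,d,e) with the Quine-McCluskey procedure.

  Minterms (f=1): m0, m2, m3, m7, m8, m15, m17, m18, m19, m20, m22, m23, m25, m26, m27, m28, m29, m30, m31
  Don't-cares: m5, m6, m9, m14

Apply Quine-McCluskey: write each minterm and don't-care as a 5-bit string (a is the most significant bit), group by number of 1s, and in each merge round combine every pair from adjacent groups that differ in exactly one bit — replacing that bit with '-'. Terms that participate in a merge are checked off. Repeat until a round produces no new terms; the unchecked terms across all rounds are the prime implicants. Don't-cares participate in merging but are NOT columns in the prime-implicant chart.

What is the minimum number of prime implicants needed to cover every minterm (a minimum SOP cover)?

[col 0] 00000*, 00010*, 00011*, 00101*, 00110*, 00111*, 01000*, 01001*, 01110*, 01111*, 10001*, 10010*, 10011*, 10100*, 10110*, 10111*, 11001*, 11010*, 11011*, 11100*, 11101*, 11110*, 11111*
[col 1] -0010*, -0011*, -0110*, -0111*, -1001, -1110*, -1111*, 0-000, 0-110*, 0-111*, 00-10*, 00-11*, 000-0, 0001-*, 001-1, 0011-*, 0100-, 0111-*, 1-001*, 1-010*, 1-011*, 1-100*, 1-110*, 1-111*, 10-10*, 10-11*, 100-1*, 1001-*, 101-0*, 1011-*, 11-01*, 11-10*, 11-11*, 110-1*, 1101-*, 111-0*, 111-1*, 1110-*, 1111-*
[col 2] --110*, --111*, -0-10*, -0-11*, -001-*, -011-*, -111-*, 0-11-*, 00-1-*, 1--10*, 1--11*, 1-0-1, 1-01-*, 1-1-0, 1-11-*, 10-1-*, 11--1, 11-1-*, 111--
[col 3] --11-, -0-1-, 1--1-
Prime implicants: --11-, -0-1-, -1001, 0-000, 000-0, 001-1, 0100-, 1--1-, 1-0-1, 1-1-0, 11--1, 111--
PI chart (minterm → PIs covering it):
  0 | 0-000,000-0
  2 | -0-1-,000-0
  3 | -0-1-  (sole → essential)
  7 | --11-,-0-1-,001-1
  8 | 0-000,0100-
  15 | --11-  (sole → essential)
  17 | 1-0-1  (sole → essential)
  18 | -0-1-,1--1-
  19 | -0-1-,1--1-,1-0-1
  20 | 1-1-0  (sole → essential)
  22 | --11-,-0-1-,1--1-,1-1-0
  23 | --11-,-0-1-,1--1-
  25 | -1001,1-0-1,11--1
  26 | 1--1-  (sole → essential)
  27 | 1--1-,1-0-1,11--1
  28 | 1-1-0,111--
  29 | 11--1,111--
  30 | --11-,1--1-,1-1-0,111--
  31 | --11-,1--1-,11--1,111--
Essential prime implicants: --11-, -0-1-, 1--1-, 1-0-1, 1-1-0
Petrick residual → 0-000, 11--1
Minimum SOP uses 7 PIs: cd + b'd + a'c'd'e' + ad + ac'e + ace' + abe

7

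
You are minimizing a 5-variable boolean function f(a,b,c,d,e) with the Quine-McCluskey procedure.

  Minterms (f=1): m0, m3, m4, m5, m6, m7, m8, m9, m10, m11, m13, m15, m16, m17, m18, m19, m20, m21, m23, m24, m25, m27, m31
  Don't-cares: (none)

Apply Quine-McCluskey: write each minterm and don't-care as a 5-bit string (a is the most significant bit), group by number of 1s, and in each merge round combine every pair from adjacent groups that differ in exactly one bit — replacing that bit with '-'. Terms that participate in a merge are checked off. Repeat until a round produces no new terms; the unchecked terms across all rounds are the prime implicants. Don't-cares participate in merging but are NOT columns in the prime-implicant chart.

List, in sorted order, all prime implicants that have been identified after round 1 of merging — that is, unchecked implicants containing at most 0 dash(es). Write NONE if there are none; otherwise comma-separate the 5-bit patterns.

size-2^0 implicants → 00000(✓)  00011(✓)  00100(✓)  00101(✓)  00110(✓)  00111(✓)  01000(✓)  01001(✓)  01010(✓)  01011(✓)  01101(✓)  01111(✓)  10000(✓)  10001(✓)  10010(✓)  10011(✓)  10100(✓)  10101(✓)  10111(✓)  11000(✓)  11001(✓)  11011(✓)  11111(✓)
size-2^1 implicants → -0000(✓)  -0011(✓)  -0100(✓)  -0101(✓)  -0111(✓)  -1000(✓)  -1001(✓)  -1011(✓)  -1111(✓)  0-000(✓)  0-011(✓)  0-101(✓)  0-111(✓)  00-00(✓)  00-11(✓)  001-0(✓)  001-1(✓)  0010-(✓)  0011-(✓)  01-01(✓)  01-11(✓)  010-0(✓)  010-1(✓)  0100-(✓)  0101-(✓)  011-1(✓)  1-000(✓)  1-001(✓)  1-011(✓)  1-111(✓)  10-00(✓)  10-01(✓)  10-11(✓)  100-0(✓)  100-1(✓)  1000-(✓)  1001-(✓)  101-1(✓)  1010-(✓)  11-11(✓)  110-1(✓)  1100-(✓)
size-2^2 implicants → --000  --011(✓)  --111(✓)  -0-00  -0-11(✓)  -01-1  -010-  -1-11(✓)  -10-1  -100-  0--11(✓)  0-1-1  001--  01--1  010--  1--11(✓)  1-0-1  1-00-  10--1  10-0-  100--
size-2^3 implicants → ---11
Unchecked terms (primes): ---11, --000, -0-00, -01-1, -010-, -10-1, -100-, 0-1-1, 001--, 01--1, 010--, 1-0-1, 1-00-, 10--1, 10-0-, 100--

NONE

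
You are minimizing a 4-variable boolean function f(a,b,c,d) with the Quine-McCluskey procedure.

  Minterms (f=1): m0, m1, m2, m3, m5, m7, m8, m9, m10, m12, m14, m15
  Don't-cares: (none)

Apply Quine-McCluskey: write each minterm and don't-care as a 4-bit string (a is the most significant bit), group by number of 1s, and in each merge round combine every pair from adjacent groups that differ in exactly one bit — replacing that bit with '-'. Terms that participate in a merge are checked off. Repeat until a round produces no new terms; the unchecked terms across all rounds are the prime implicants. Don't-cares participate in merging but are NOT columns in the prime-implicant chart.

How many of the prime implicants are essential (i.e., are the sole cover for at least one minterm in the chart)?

[col 0] 0000*, 0001*, 0010*, 0011*, 0101*, 0111*, 1000*, 1001*, 1010*, 1100*, 1110*, 1111*
[col 1] -000*, -001*, -010*, -111, 0-01*, 0-11*, 00-0*, 00-1*, 000-*, 001-*, 01-1*, 1-00*, 1-10*, 10-0*, 100-*, 11-0*, 111-
[col 2] -0-0, -00-, 0--1, 00--, 1--0
Prime implicants: -0-0, -00-, -111, 0--1, 00--, 1--0, 111-
PI chart (minterm → PIs covering it):
  0 | -0-0,-00-,00--
  1 | -00-,0--1,00--
  2 | -0-0,00--
  3 | 0--1,00--
  5 | 0--1  (sole → essential)
  7 | -111,0--1
  8 | -0-0,-00-,1--0
  9 | -00-  (sole → essential)
  10 | -0-0,1--0
  12 | 1--0  (sole → essential)
  14 | 1--0,111-
  15 | -111,111-
Essential prime implicants: -00-, 0--1, 1--0

3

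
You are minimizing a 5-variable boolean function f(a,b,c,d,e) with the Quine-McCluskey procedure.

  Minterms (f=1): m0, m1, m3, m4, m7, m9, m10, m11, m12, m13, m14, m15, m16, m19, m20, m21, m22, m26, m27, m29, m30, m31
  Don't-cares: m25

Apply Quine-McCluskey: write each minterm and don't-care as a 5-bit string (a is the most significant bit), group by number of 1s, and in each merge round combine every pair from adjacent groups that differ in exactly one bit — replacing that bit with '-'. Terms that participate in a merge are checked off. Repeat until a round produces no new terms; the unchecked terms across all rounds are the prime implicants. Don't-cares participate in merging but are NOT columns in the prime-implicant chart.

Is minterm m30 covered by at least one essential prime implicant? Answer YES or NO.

YES

size-2^0 implicants → 00000(✓)  00001(✓)  00011(✓)  00100(✓)  00111(✓)  01001(✓)  01010(✓)  01011(✓)  01100(✓)  01101(✓)  01110(✓)  01111(✓)  10000(✓)  10011(✓)  10100(✓)  10101(✓)  10110(✓)  11001(✓)  11010(✓)  11011(✓)  11101(✓)  11110(✓)  11111(✓)
size-2^1 implicants → -0000(✓)  -0011(✓)  -0100(✓)  -1001(✓)  -1010(✓)  -1011(✓)  -1101(✓)  -1110(✓)  -1111(✓)  0-001(✓)  0-011(✓)  0-100  0-111(✓)  00-00(✓)  00-11(✓)  000-1(✓)  0000-  01-01(✓)  01-10(✓)  01-11(✓)  010-1(✓)  0101-(✓)  011-0(✓)  011-1(✓)  0110-(✓)  0111-(✓)  1-011(✓)  1-101  1-110  10-00(✓)  101-0  1010-  11-01(✓)  11-10(✓)  11-11(✓)  110-1(✓)  1101-(✓)  111-1(✓)  1111-(✓)
size-2^2 implicants → --011  -0-00  -1-01(✓)  -1-10(✓)  -1-11(✓)  -10-1(✓)  -101-(✓)  -11-1(✓)  -111-(✓)  0--11  0-0-1  01--1(✓)  01-1-(✓)  011--  11--1(✓)  11-1-(✓)
size-2^3 implicants → -1--1  -1-1-
Unchecked terms (primes): --011, -0-00, -1--1, -1-1-, 0--11, 0-0-1, 0-100, 0000-, 011--, 1-101, 1-110, 101-0, 1010-
Minterm coverage:
  m0 ⊆ -0-00,0000-
  m1 ⊆ 0-0-1,0000-
  m3 ⊆ --011,0--11,0-0-1
  m4 ⊆ -0-00,0-100
  m7 ⊆ 0--11 [E]
  m9 ⊆ -1--1,0-0-1
  m10 ⊆ -1-1- [E]
  m11 ⊆ --011,-1--1,-1-1-,0--11,0-0-1
  m12 ⊆ 0-100,011--
  m13 ⊆ -1--1,011--
  m14 ⊆ -1-1-,011--
  m15 ⊆ -1--1,-1-1-,0--11,011--
  m16 ⊆ -0-00 [E]
  m19 ⊆ --011 [E]
  m20 ⊆ -0-00,101-0,1010-
  m21 ⊆ 1-101,1010-
  m22 ⊆ 1-110,101-0
  m26 ⊆ -1-1- [E]
  m27 ⊆ --011,-1--1,-1-1-
  m29 ⊆ -1--1,1-101
  m30 ⊆ -1-1-,1-110
  m31 ⊆ -1--1,-1-1-
E = {--011, -0-00, -1-1-, 0--11}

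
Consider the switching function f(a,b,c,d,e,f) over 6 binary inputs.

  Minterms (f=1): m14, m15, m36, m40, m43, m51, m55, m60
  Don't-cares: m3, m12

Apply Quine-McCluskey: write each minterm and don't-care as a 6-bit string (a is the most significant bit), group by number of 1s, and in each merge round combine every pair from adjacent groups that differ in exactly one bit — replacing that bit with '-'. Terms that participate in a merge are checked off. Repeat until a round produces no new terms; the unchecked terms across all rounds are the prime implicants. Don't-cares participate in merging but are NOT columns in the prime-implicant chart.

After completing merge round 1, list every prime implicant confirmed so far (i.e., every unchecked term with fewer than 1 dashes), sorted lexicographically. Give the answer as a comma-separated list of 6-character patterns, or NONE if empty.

000011, 100100, 101000, 101011, 111100

[col 0] 000011, 001100*, 001110*, 001111*, 100100, 101000, 101011, 110011*, 110111*, 111100
[col 1] 0011-0, 00111-, 110-11
Prime implicants: 000011, 0011-0, 00111-, 100100, 101000, 101011, 110-11, 111100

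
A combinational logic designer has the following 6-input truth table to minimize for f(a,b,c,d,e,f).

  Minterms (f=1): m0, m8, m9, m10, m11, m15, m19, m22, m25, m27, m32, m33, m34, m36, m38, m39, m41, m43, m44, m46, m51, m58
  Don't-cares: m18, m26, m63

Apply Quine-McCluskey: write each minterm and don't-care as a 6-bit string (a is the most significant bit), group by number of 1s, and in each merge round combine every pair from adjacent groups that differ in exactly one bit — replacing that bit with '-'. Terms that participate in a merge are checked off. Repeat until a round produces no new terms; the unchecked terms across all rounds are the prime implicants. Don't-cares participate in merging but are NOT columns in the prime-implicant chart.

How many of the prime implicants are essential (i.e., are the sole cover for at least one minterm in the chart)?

[col 0] 000000*, 001000*, 001001*, 001010*, 001011*, 001111*, 010010*, 010011*, 010110*, 011001*, 011010*, 011011*, 100000*, 100001*, 100010*, 100100*, 100110*, 100111*, 101001*, 101011*, 101100*, 101110*, 110011*, 111010*, 111111
[col 1] -00000, -01001*, -01011*, -10011, -11010, 0-1001*, 0-1010*, 0-1011*, 00-000, 001-11, 0010-0*, 0010-1*, 00100-*, 00101-*, 01-010*, 01-011*, 010-10, 01001-*, 0110-1*, 01101-*, 10-001, 10-100*, 10-110*, 100-00*, 100-10*, 1000-0*, 10000-, 1001-0*, 10011-, 1010-1*, 1011-0*
[col 2] -010-1, 0-10-1, 0-101-, 0010--, 01-01-, 10-1-0, 100--0
Prime implicants: -00000, -010-1, -10011, -11010, 0-10-1, 0-101-, 00-000, 001-11, 0010--, 01-01-, 010-10, 10-001, 10-1-0, 100--0, 10000-, 10011-, 111111
PI chart (minterm → PIs covering it):
  0 | -00000,00-000
  8 | 00-000,0010--
  9 | -010-1,0-10-1,0010--
  10 | 0-101-,0010--
  11 | -010-1,0-10-1,0-101-,001-11,0010--
  15 | 001-11  (sole → essential)
  19 | -10011,01-01-
  22 | 010-10  (sole → essential)
  25 | 0-10-1  (sole → essential)
  27 | 0-10-1,0-101-,01-01-
  32 | -00000,100--0,10000-
  33 | 10-001,10000-
  34 | 100--0  (sole → essential)
  36 | 10-1-0,100--0
  38 | 10-1-0,100--0,10011-
  39 | 10011-  (sole → essential)
  41 | -010-1,10-001
  43 | -010-1  (sole → essential)
  44 | 10-1-0  (sole → essential)
  46 | 10-1-0  (sole → essential)
  51 | -10011  (sole → essential)
  58 | -11010  (sole → essential)
Essential prime implicants: -010-1, -10011, -11010, 0-10-1, 001-11, 010-10, 10-1-0, 100--0, 10011-

9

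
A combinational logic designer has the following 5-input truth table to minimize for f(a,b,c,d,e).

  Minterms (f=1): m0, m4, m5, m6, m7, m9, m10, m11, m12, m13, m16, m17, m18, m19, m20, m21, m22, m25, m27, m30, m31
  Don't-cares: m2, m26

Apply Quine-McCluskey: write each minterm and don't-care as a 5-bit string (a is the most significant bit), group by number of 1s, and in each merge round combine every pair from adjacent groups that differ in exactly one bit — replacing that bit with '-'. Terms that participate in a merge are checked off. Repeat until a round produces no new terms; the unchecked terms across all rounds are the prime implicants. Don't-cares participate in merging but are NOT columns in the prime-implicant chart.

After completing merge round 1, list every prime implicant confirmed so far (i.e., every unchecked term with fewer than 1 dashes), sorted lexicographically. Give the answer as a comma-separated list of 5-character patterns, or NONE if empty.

NONE

size-2^0 implicants → 00000(✓)  00010(✓)  00100(✓)  00101(✓)  00110(✓)  00111(✓)  01001(✓)  01010(✓)  01011(✓)  01100(✓)  01101(✓)  10000(✓)  10001(✓)  10010(✓)  10011(✓)  10100(✓)  10101(✓)  10110(✓)  11001(✓)  11010(✓)  11011(✓)  11110(✓)  11111(✓)
size-2^1 implicants → -0000(✓)  -0010(✓)  -0100(✓)  -0101(✓)  -0110(✓)  -1001(✓)  -1010(✓)  -1011(✓)  0-010(✓)  0-100(✓)  0-101(✓)  00-00(✓)  00-10(✓)  000-0(✓)  001-0(✓)  001-1(✓)  0010-(✓)  0011-(✓)  01-01  010-1(✓)  0101-(✓)  0110-(✓)  1-001(✓)  1-010(✓)  1-011(✓)  1-110(✓)  10-00(✓)  10-01(✓)  10-10(✓)  100-0(✓)  100-1(✓)  1000-(✓)  1001-(✓)  101-0(✓)  1010-(✓)  11-10(✓)  11-11(✓)  110-1(✓)  1101-(✓)  1111-(✓)
size-2^2 implicants → --010  -0-00(✓)  -0-10(✓)  -00-0(✓)  -01-0(✓)  -010-  -10-1  -101-  0-10-  00--0(✓)  001--  1--10  1-0-1  1-01-  10--0(✓)  10-0-  100--  11-1-
size-2^3 implicants → -0--0
Unchecked terms (primes): --010, -0--0, -010-, -10-1, -101-, 0-10-, 001--, 01-01, 1--10, 1-0-1, 1-01-, 10-0-, 100--, 11-1-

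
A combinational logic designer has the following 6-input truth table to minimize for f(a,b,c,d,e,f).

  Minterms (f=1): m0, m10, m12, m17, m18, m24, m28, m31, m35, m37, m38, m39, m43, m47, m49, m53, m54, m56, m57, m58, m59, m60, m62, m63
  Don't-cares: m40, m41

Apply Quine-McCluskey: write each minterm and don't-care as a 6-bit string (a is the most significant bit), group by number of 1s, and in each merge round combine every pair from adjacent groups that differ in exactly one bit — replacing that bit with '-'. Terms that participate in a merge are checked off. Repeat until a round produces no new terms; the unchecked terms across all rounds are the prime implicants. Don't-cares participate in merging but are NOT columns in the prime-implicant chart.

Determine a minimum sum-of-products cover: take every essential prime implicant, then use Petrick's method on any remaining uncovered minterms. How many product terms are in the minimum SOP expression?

[col 0] 000000, 001010, 001100*, 010001*, 010010, 011000*, 011100*, 011111*, 100011*, 100101*, 100110*, 100111*, 101000*, 101001*, 101011*, 101111*, 110001*, 110101*, 110110*, 111000*, 111001*, 111010*, 111011*, 111100*, 111110*, 111111*
[col 1] -10001, -11000*, -11100*, -11111, 0-1100, 011-00*, 1-0101, 1-0110, 1-1000*, 1-1001*, 1-1011*, 1-1111*, 10-011*, 10-111*, 100-11*, 1001-1, 10011-, 101-11*, 1010-1*, 10100-*, 11-001, 11-110, 110-01, 111-00*, 111-10*, 111-11*, 1110-0*, 1110-1*, 11100-*, 11101-*, 1111-0*, 11111-*
[col 2] -11-00, 1-1-11, 1-10-1, 1-100-, 10--11, 111--0, 111-1-, 1110--
Prime implicants: -10001, -11-00, -11111, 0-1100, 000000, 001010, 010010, 1-0101, 1-0110, 1-1-11, 1-10-1, 1-100-, 10--11, 1001-1, 10011-, 11-001, 11-110, 110-01, 111--0, 111-1-, 1110--
PI chart (minterm → PIs covering it):
  0 | 000000  (sole → essential)
  10 | 001010  (sole → essential)
  12 | 0-1100  (sole → essential)
  17 | -10001  (sole → essential)
  18 | 010010  (sole → essential)
  24 | -11-00  (sole → essential)
  28 | -11-00,0-1100
  31 | -11111  (sole → essential)
  35 | 10--11  (sole → essential)
  37 | 1-0101,1001-1
  38 | 1-0110,10011-
  39 | 10--11,1001-1,10011-
  43 | 1-1-11,1-10-1,10--11
  47 | 1-1-11,10--11
  49 | -10001,11-001,110-01
  53 | 1-0101,110-01
  54 | 1-0110,11-110
  56 | -11-00,1-100-,111--0,1110--
  57 | 1-10-1,1-100-,11-001,1110--
  58 | 111--0,111-1-,1110--
  59 | 1-1-11,1-10-1,111-1-,1110--
  60 | -11-00,111--0
  62 | 11-110,111--0,111-1-
  63 | -11111,1-1-11,111-1-
Essential prime implicants: -10001, -11-00, -11111, 0-1100, 000000, 001010, 010010, 10--11
Petrick residual → 1-0101, 1-0110, 1-10-1, 111--0
Minimum SOP uses 12 PIs: bc'd'e'f + bce'f' + bcdef + a'cde'f' + a'b'c'd'e'f' + a'b'cd'ef' + a'bc'd'ef' + ac'de'f + ac'def' + acd'f + ab'ef + abcf'

12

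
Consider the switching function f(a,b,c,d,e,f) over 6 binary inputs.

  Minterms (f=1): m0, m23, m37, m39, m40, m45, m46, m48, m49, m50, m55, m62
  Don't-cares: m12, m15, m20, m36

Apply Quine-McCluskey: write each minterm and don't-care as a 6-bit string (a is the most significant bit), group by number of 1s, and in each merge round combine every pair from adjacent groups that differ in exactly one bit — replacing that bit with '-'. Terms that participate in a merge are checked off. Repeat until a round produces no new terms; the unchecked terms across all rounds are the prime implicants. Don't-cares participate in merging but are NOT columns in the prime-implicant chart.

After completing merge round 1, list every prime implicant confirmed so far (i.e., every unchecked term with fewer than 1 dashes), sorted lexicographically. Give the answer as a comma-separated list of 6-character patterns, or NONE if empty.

Round 0: 000000 001100 001111 010100 010111✓ 100100✓ 100101✓ 100111✓ 101000 101101✓ 101110✓ 110000✓ 110001✓ 110010✓ 110111✓ 111110✓
Round 1: -10111 1-0111 1-1110 10-101 1001-1 10010- 1100-0 11000-
PIs = {-10111, 000000, 001100, 001111, 010100, 1-0111, 1-1110, 10-101, 1001-1, 10010-, 101000, 1100-0, 11000-}

000000, 001100, 001111, 010100, 101000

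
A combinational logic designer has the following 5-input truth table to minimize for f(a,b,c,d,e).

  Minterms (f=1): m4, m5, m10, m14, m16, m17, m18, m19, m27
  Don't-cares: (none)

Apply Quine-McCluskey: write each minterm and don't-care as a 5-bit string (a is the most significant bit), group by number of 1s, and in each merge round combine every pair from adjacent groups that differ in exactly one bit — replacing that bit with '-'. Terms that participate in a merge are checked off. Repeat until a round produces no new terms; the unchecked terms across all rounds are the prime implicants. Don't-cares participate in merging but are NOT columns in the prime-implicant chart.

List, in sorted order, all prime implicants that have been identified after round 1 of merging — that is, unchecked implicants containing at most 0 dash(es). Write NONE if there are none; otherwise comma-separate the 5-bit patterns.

NONE

[col 0] 00100*, 00101*, 01010*, 01110*, 10000*, 10001*, 10010*, 10011*, 11011*
[col 1] 0010-, 01-10, 1-011, 100-0*, 100-1*, 1000-*, 1001-*
[col 2] 100--
Prime implicants: 0010-, 01-10, 1-011, 100--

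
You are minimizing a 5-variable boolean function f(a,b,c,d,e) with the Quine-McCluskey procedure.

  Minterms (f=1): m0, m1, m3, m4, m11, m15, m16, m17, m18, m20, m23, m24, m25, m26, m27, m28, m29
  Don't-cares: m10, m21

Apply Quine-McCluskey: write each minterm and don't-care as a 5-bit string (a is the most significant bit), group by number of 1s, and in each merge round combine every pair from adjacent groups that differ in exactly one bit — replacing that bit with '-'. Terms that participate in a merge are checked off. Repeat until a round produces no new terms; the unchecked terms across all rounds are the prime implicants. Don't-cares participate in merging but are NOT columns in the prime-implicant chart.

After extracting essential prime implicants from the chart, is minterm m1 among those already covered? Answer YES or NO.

NO

size-2^0 implicants → 00000(✓)  00001(✓)  00011(✓)  00100(✓)  01010(✓)  01011(✓)  01111(✓)  10000(✓)  10001(✓)  10010(✓)  10100(✓)  10101(✓)  10111(✓)  11000(✓)  11001(✓)  11010(✓)  11011(✓)  11100(✓)  11101(✓)
size-2^1 implicants → -0000(✓)  -0001(✓)  -0100(✓)  -1010(✓)  -1011(✓)  0-011  00-00(✓)  000-1  0000-(✓)  01-11  0101-(✓)  1-000(✓)  1-001(✓)  1-010(✓)  1-100(✓)  1-101(✓)  10-00(✓)  10-01(✓)  100-0(✓)  1000-(✓)  101-1  1010-(✓)  11-00(✓)  11-01(✓)  110-0(✓)  110-1(✓)  1100-(✓)  1101-(✓)  1110-(✓)
size-2^2 implicants → -0-00  -000-  -101-  1--00(✓)  1--01(✓)  1-0-0  1-00-(✓)  1-10-(✓)  10-0-(✓)  11-0-(✓)  110--
size-2^3 implicants → 1--0-
Unchecked terms (primes): -0-00, -000-, -101-, 0-011, 000-1, 01-11, 1--0-, 1-0-0, 101-1, 110--
Minterm coverage:
  m0 ⊆ -0-00,-000-
  m1 ⊆ -000-,000-1
  m3 ⊆ 0-011,000-1
  m4 ⊆ -0-00 [E]
  m11 ⊆ -101-,0-011,01-11
  m15 ⊆ 01-11 [E]
  m16 ⊆ -0-00,-000-,1--0-,1-0-0
  m17 ⊆ -000-,1--0-
  m18 ⊆ 1-0-0 [E]
  m20 ⊆ -0-00,1--0-
  m23 ⊆ 101-1 [E]
  m24 ⊆ 1--0-,1-0-0,110--
  m25 ⊆ 1--0-,110--
  m26 ⊆ -101-,1-0-0,110--
  m27 ⊆ -101-,110--
  m28 ⊆ 1--0- [E]
  m29 ⊆ 1--0- [E]
E = {-0-00, 01-11, 1--0-, 1-0-0, 101-1}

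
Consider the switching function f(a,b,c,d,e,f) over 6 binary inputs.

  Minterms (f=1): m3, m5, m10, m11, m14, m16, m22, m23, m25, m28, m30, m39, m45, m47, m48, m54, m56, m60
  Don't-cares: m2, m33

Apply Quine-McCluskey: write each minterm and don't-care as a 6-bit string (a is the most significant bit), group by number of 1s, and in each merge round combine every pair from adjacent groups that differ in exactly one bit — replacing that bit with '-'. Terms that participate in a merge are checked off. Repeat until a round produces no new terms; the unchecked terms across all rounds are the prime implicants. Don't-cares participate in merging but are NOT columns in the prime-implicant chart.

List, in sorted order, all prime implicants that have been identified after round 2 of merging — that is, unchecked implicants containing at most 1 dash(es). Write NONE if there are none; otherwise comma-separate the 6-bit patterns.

-10000, -10110, -11100, 0-1110, 000101, 001-10, 01-110, 01011-, 011001, 0111-0, 10-111, 100001, 1011-1, 11-000, 111-00

[col 0] 000010*, 000011*, 000101, 001010*, 001011*, 001110*, 010000*, 010110*, 010111*, 011001, 011100*, 011110*, 100001, 100111*, 101101*, 101111*, 110000*, 110110*, 111000*, 111100*
[col 1] -10000, -10110, -11100, 0-1110, 00-010*, 00-011*, 00001-*, 001-10, 00101-*, 01-110, 01011-, 0111-0, 10-111, 1011-1, 11-000, 111-00
[col 2] 00-01-
Prime implicants: -10000, -10110, -11100, 0-1110, 00-01-, 000101, 001-10, 01-110, 01011-, 011001, 0111-0, 10-111, 100001, 1011-1, 11-000, 111-00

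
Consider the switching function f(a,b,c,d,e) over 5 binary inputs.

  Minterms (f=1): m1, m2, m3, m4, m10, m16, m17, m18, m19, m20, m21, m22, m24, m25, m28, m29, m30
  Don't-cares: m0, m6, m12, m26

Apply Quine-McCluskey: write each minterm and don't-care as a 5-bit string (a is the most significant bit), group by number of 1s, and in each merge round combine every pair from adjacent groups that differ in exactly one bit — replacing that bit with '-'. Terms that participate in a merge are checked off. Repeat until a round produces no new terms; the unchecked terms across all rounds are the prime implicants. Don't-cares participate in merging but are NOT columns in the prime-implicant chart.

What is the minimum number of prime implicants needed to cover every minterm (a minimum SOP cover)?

5

Round 0: 00000✓ 00001✓ 00010✓ 00011✓ 00100✓ 00110✓ 01010✓ 01100✓ 10000✓ 10001✓ 10010✓ 10011✓ 10100✓ 10101✓ 10110✓ 11000✓ 11001✓ 11010✓ 11100✓ 11101✓ 11110✓
Round 1: -0000✓ -0001✓ -0010✓ -0011✓ -0100✓ -0110✓ -1010✓ -1100✓ 0-010✓ 0-100✓ 00-00✓ 00-10✓ 000-0✓ 000-1✓ 0000-✓ 0001-✓ 001-0✓ 1-000✓ 1-001✓ 1-010✓ 1-100✓ 1-101✓ 1-110✓ 10-00✓ 10-01✓ 10-10✓ 100-0✓ 100-1✓ 1000-✓ 1001-✓ 101-0✓ 1010-✓ 11-00✓ 11-01✓ 11-10✓ 110-0✓ 1100-✓ 111-0✓ 1110-✓
Round 2: --010 --100 -0-00✓ -0-10✓ -00-0✓ -00-1✓ -000-✓ -001-✓ -01-0✓ 00--0✓ 000--✓ 1--00✓ 1--01✓ 1--10✓ 1-0-0✓ 1-00-✓ 1-1-0✓ 1-10-✓ 10--0✓ 10-0-✓ 100--✓ 11--0✓ 11-0-✓
Round 3: -0--0 -00-- 1---0 1--0-
PIs = {--010, --100, -0--0, -00--, 1---0, 1--0-}
Coverage chart:
  m1: -00-- ←essential
  m2: --010,-0--0,-00--
  m3: -00-- ←essential
  m4: --100,-0--0
  m10: --010 ←essential
  m16: -0--0,-00--,1---0,1--0-
  m17: -00--,1--0-
  m18: --010,-0--0,-00--,1---0
  m19: -00-- ←essential
  m20: --100,-0--0,1---0,1--0-
  m21: 1--0- ←essential
  m22: -0--0,1---0
  m24: 1---0,1--0-
  m25: 1--0- ←essential
  m28: --100,1---0,1--0-
  m29: 1--0- ←essential
  m30: 1---0 ←essential
Essential: --010, -00--, 1---0, 1--0-
Petrick residual → --100
Min cover (5 terms): c'de' + cd'e' + b'c' + ae' + ad'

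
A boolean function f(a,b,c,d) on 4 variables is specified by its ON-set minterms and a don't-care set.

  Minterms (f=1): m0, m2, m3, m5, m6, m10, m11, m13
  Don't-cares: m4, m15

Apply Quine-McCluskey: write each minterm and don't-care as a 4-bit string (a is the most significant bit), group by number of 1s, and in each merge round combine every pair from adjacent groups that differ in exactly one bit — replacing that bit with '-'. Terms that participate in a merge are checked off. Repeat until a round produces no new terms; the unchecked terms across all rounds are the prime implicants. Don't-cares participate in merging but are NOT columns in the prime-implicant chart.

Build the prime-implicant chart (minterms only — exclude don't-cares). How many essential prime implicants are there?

2

Round 0: 0000✓ 0010✓ 0011✓ 0100✓ 0101✓ 0110✓ 1010✓ 1011✓ 1101✓ 1111✓
Round 1: -010✓ -011✓ -101 0-00✓ 0-10✓ 00-0✓ 001-✓ 01-0✓ 010- 1-11 101-✓ 11-1
Round 2: -01- 0--0
PIs = {-01-, -101, 0--0, 010-, 1-11, 11-1}
Coverage chart:
  m0: 0--0 ←essential
  m2: -01-,0--0
  m3: -01- ←essential
  m5: -101,010-
  m6: 0--0 ←essential
  m10: -01- ←essential
  m11: -01-,1-11
  m13: -101,11-1
Essential: -01-, 0--0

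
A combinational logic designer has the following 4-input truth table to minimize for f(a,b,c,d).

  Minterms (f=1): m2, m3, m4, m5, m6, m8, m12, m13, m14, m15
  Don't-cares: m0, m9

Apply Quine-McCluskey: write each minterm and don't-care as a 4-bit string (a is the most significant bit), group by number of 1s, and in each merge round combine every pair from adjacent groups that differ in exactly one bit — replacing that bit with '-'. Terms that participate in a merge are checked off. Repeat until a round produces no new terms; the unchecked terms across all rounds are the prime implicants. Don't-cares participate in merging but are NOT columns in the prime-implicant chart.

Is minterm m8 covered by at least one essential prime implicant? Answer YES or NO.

size-2^0 implicants → 0000(✓)  0010(✓)  0011(✓)  0100(✓)  0101(✓)  0110(✓)  1000(✓)  1001(✓)  1100(✓)  1101(✓)  1110(✓)  1111(✓)
size-2^1 implicants → -000(✓)  -100(✓)  -101(✓)  -110(✓)  0-00(✓)  0-10(✓)  00-0(✓)  001-  01-0(✓)  010-(✓)  1-00(✓)  1-01(✓)  100-(✓)  11-0(✓)  11-1(✓)  110-(✓)  111-(✓)
size-2^2 implicants → --00  -1-0  -10-  0--0  1-0-  11--
Unchecked terms (primes): --00, -1-0, -10-, 0--0, 001-, 1-0-, 11--
Minterm coverage:
  m2 ⊆ 0--0,001-
  m3 ⊆ 001- [E]
  m4 ⊆ --00,-1-0,-10-,0--0
  m5 ⊆ -10- [E]
  m6 ⊆ -1-0,0--0
  m8 ⊆ --00,1-0-
  m12 ⊆ --00,-1-0,-10-,1-0-,11--
  m13 ⊆ -10-,1-0-,11--
  m14 ⊆ -1-0,11--
  m15 ⊆ 11-- [E]
E = {-10-, 001-, 11--}

NO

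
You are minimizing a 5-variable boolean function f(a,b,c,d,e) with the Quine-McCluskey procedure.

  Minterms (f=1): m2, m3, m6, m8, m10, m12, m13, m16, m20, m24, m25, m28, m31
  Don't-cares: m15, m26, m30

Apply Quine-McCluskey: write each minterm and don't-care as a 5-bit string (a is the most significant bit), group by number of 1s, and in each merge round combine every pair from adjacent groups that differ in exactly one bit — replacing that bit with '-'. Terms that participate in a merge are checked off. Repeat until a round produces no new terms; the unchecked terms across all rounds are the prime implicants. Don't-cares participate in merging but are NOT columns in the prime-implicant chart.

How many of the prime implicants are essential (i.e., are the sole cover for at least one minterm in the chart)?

size-2^0 implicants → 00010(✓)  00011(✓)  00110(✓)  01000(✓)  01010(✓)  01100(✓)  01101(✓)  01111(✓)  10000(✓)  10100(✓)  11000(✓)  11001(✓)  11010(✓)  11100(✓)  11110(✓)  11111(✓)
size-2^1 implicants → -1000(✓)  -1010(✓)  -1100(✓)  -1111  0-010  00-10  0001-  01-00(✓)  010-0(✓)  011-1  0110-  1-000(✓)  1-100(✓)  10-00(✓)  11-00(✓)  11-10(✓)  110-0(✓)  1100-  111-0(✓)  1111-
size-2^2 implicants → -1-00  -10-0  1--00  11--0
Unchecked terms (primes): -1-00, -10-0, -1111, 0-010, 00-10, 0001-, 011-1, 0110-, 1--00, 11--0, 1100-, 1111-
Minterm coverage:
  m2 ⊆ 0-010,00-10,0001-
  m3 ⊆ 0001- [E]
  m6 ⊆ 00-10 [E]
  m8 ⊆ -1-00,-10-0
  m10 ⊆ -10-0,0-010
  m12 ⊆ -1-00,0110-
  m13 ⊆ 011-1,0110-
  m16 ⊆ 1--00 [E]
  m20 ⊆ 1--00 [E]
  m24 ⊆ -1-00,-10-0,1--00,11--0,1100-
  m25 ⊆ 1100- [E]
  m28 ⊆ -1-00,1--00,11--0
  m31 ⊆ -1111,1111-
E = {00-10, 0001-, 1--00, 1100-}

4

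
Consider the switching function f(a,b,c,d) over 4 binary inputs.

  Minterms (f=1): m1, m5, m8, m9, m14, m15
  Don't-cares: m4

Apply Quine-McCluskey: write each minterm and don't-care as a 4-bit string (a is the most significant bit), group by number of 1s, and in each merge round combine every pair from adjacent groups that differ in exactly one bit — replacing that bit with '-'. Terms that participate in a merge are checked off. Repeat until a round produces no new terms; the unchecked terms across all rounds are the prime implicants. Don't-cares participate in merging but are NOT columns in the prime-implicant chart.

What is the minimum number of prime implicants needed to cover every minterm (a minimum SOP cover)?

Round 0: 0001✓ 0100✓ 0101✓ 1000✓ 1001✓ 1110✓ 1111✓
Round 1: -001 0-01 010- 100- 111-
PIs = {-001, 0-01, 010-, 100-, 111-}
Coverage chart:
  m1: -001,0-01
  m5: 0-01,010-
  m8: 100- ←essential
  m9: -001,100-
  m14: 111- ←essential
  m15: 111- ←essential
Essential: 100-, 111-
Petrick residual → 0-01
Min cover (3 terms): a'c'd + ab'c' + abc

3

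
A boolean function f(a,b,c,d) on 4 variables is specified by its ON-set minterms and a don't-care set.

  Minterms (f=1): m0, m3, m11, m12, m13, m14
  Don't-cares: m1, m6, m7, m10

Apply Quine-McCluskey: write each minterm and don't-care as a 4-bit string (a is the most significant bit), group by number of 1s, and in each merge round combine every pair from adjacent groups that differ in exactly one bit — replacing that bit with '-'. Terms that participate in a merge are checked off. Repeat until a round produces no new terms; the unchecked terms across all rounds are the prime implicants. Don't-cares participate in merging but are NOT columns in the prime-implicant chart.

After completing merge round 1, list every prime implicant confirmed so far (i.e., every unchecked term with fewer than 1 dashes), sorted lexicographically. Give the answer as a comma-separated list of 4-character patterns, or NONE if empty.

size-2^0 implicants → 0000(✓)  0001(✓)  0011(✓)  0110(✓)  0111(✓)  1010(✓)  1011(✓)  1100(✓)  1101(✓)  1110(✓)
size-2^1 implicants → -011  -110  0-11  00-1  000-  011-  1-10  101-  11-0  110-
Unchecked terms (primes): -011, -110, 0-11, 00-1, 000-, 011-, 1-10, 101-, 11-0, 110-

NONE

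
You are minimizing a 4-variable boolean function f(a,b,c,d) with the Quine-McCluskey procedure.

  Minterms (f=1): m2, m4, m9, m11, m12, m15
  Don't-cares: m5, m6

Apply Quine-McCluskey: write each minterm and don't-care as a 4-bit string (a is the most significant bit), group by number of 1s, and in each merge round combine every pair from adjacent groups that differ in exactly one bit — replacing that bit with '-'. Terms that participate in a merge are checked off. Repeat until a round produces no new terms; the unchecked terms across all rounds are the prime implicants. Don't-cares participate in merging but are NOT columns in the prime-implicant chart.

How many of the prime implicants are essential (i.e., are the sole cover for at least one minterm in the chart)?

4

Round 0: 0010✓ 0100✓ 0101✓ 0110✓ 1001✓ 1011✓ 1100✓ 1111✓
Round 1: -100 0-10 01-0 010- 1-11 10-1
PIs = {-100, 0-10, 01-0, 010-, 1-11, 10-1}
Coverage chart:
  m2: 0-10 ←essential
  m4: -100,01-0,010-
  m9: 10-1 ←essential
  m11: 1-11,10-1
  m12: -100 ←essential
  m15: 1-11 ←essential
Essential: -100, 0-10, 1-11, 10-1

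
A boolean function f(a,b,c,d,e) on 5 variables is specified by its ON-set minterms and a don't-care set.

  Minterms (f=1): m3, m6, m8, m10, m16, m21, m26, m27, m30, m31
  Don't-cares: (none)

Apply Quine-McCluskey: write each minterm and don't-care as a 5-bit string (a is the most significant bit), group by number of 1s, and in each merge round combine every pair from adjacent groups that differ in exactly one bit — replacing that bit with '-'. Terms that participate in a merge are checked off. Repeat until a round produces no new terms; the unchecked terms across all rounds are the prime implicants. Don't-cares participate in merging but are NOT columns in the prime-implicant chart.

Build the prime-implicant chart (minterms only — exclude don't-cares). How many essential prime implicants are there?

6

size-2^0 implicants → 00011  00110  01000(✓)  01010(✓)  10000  10101  11010(✓)  11011(✓)  11110(✓)  11111(✓)
size-2^1 implicants → -1010  010-0  11-10(✓)  11-11(✓)  1101-(✓)  1111-(✓)
size-2^2 implicants → 11-1-
Unchecked terms (primes): -1010, 00011, 00110, 010-0, 10000, 10101, 11-1-
Minterm coverage:
  m3 ⊆ 00011 [E]
  m6 ⊆ 00110 [E]
  m8 ⊆ 010-0 [E]
  m10 ⊆ -1010,010-0
  m16 ⊆ 10000 [E]
  m21 ⊆ 10101 [E]
  m26 ⊆ -1010,11-1-
  m27 ⊆ 11-1- [E]
  m30 ⊆ 11-1- [E]
  m31 ⊆ 11-1- [E]
E = {00011, 00110, 010-0, 10000, 10101, 11-1-}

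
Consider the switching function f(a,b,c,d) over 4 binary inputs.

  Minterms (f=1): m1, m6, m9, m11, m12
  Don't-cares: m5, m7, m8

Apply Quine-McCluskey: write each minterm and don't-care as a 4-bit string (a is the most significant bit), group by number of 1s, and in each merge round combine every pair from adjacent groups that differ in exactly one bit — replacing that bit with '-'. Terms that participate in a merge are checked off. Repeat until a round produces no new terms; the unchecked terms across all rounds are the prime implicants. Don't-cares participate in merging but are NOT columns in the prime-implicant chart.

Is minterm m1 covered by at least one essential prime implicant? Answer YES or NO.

NO

size-2^0 implicants → 0001(✓)  0101(✓)  0110(✓)  0111(✓)  1000(✓)  1001(✓)  1011(✓)  1100(✓)
size-2^1 implicants → -001  0-01  01-1  011-  1-00  10-1  100-
Unchecked terms (primes): -001, 0-01, 01-1, 011-, 1-00, 10-1, 100-
Minterm coverage:
  m1 ⊆ -001,0-01
  m6 ⊆ 011- [E]
  m9 ⊆ -001,10-1,100-
  m11 ⊆ 10-1 [E]
  m12 ⊆ 1-00 [E]
E = {011-, 1-00, 10-1}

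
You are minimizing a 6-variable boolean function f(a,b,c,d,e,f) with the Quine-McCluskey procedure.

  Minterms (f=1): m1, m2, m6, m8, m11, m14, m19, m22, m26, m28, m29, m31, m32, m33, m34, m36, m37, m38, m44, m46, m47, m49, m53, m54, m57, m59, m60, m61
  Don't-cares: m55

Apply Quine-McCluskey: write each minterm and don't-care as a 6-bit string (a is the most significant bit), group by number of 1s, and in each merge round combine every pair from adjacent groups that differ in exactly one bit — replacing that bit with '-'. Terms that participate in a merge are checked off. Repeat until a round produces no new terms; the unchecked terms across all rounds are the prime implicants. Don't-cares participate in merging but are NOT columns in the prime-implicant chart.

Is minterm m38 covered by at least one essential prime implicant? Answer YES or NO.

YES

[col 0] 000001*, 000010*, 000110*, 001000, 001011, 001110*, 010011, 010110*, 011010, 011100*, 011101*, 011111*, 100000*, 100001*, 100010*, 100100*, 100101*, 100110*, 101100*, 101110*, 101111*, 110001*, 110101*, 110110*, 110111*, 111001*, 111011*, 111100*, 111101*
[col 1] -00001, -00010*, -00110*, -01110*, -10110*, -11100*, -11101*, 0-0110*, 00-110*, 000-10*, 0111-1, 01110-*, 1-0001*, 1-0101*, 1-0110*, 1-1100, 10-100*, 10-110*, 100-00*, 100-01*, 100-10*, 1000-0*, 10000-*, 1001-0*, 10010-*, 1011-0*, 10111-, 11-001*, 11-101*, 110-01*, 1101-1, 11011-, 111-01*, 1110-1, 11110-*
[col 2] --0110, -0-110, -00-10, -1110-, 1-0-01, 10-1-0, 100--0, 100-0-, 11--01
Prime implicants: --0110, -0-110, -00-10, -00001, -1110-, 001000, 001011, 010011, 011010, 0111-1, 1-0-01, 1-1100, 10-1-0, 100--0, 100-0-, 10111-, 11--01, 1101-1, 11011-, 1110-1
PI chart (minterm → PIs covering it):
  1 | -00001  (sole → essential)
  2 | -00-10  (sole → essential)
  6 | --0110,-0-110,-00-10
  8 | 001000  (sole → essential)
  11 | 001011  (sole → essential)
  14 | -0-110  (sole → essential)
  19 | 010011  (sole → essential)
  22 | --0110  (sole → essential)
  26 | 011010  (sole → essential)
  28 | -1110-  (sole → essential)
  29 | -1110-,0111-1
  31 | 0111-1  (sole → essential)
  32 | 100--0,100-0-
  33 | -00001,1-0-01,100-0-
  34 | -00-10,100--0
  36 | 10-1-0,100--0,100-0-
  37 | 1-0-01,100-0-
  38 | --0110,-0-110,-00-10,10-1-0,100--0
  44 | 1-1100,10-1-0
  46 | -0-110,10-1-0,10111-
  47 | 10111-  (sole → essential)
  49 | 1-0-01,11--01
  53 | 1-0-01,11--01,1101-1
  54 | --0110,11011-
  57 | 11--01,1110-1
  59 | 1110-1  (sole → essential)
  60 | -1110-,1-1100
  61 | -1110-,11--01
Essential prime implicants: --0110, -0-110, -00-10, -00001, -1110-, 001000, 001011, 010011, 011010, 0111-1, 10111-, 1110-1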